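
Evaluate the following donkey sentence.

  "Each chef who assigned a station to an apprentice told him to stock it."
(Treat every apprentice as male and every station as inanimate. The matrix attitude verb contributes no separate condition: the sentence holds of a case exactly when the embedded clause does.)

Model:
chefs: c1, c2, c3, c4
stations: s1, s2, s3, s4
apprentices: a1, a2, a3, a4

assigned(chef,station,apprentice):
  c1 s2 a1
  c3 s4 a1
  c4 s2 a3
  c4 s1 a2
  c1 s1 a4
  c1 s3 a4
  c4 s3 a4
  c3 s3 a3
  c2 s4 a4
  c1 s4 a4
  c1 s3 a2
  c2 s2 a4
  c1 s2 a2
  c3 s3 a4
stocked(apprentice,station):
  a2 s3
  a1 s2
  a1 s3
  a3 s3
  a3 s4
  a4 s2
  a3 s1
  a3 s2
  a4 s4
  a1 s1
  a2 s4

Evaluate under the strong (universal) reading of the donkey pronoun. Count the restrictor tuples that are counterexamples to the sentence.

"him" takes "an apprentice" as antecedent and "it" takes "a station"; both are donkey pronouns co-varying with the restrictor.
Strong reading: for every (c,s,a) with assigned(c,s,a), stocked(a,s).
Restrictor triples: (c1,s1,a4)→stocked(a4,s1) ✗  (c1,s2,a1)→stocked(a1,s2) ✓  (c1,s2,a2)→stocked(a2,s2) ✗  (c1,s3,a2)→stocked(a2,s3) ✓  (c1,s3,a4)→stocked(a4,s3) ✗  (c1,s4,a4)→stocked(a4,s4) ✓  (c2,s2,a4)→stocked(a4,s2) ✓  (c2,s4,a4)→stocked(a4,s4) ✓  (c3,s3,a3)→stocked(a3,s3) ✓  (c3,s3,a4)→stocked(a4,s3) ✗  (c3,s4,a1)→stocked(a1,s4) ✗  (c4,s1,a2)→stocked(a2,s1) ✗  (c4,s2,a3)→stocked(a3,s2) ✓  (c4,s3,a4)→stocked(a4,s3) ✗
Counterexamples (restrictor triples failing the scope): 7.

7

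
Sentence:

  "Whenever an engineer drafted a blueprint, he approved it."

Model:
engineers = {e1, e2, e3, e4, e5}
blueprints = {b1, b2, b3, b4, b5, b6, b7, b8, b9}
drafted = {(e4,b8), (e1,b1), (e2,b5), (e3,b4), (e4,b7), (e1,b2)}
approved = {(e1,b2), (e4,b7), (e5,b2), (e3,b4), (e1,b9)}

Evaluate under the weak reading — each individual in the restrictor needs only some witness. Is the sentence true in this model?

"it" takes "a blueprint" as antecedent — a donkey pronoun bound across the clause boundary.
Weak reading: every engineer e with some drafted-blueprint has at least one drafted-blueprint b such that approved(e,b).
Per engineer: e1:✓  e2:✗  e3:✓  e4:✓
e2 has no witness among its drafted-blueprints.

False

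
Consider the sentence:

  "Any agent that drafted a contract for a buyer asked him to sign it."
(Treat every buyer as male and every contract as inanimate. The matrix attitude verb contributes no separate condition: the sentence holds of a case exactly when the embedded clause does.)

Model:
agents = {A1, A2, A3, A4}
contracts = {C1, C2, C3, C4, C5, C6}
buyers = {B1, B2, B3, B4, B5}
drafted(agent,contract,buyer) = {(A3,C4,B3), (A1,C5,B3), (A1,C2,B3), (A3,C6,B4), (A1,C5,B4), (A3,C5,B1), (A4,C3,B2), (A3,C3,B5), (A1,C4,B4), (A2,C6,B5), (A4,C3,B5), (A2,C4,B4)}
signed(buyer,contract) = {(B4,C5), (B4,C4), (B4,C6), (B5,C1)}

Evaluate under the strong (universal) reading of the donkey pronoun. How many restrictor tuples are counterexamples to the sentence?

8

"him" takes "a buyer" as antecedent and "it" takes "a contract"; both are donkey pronouns co-varying with the restrictor.
Strong reading: for every (a,c,b) with drafted(a,c,b), signed(b,c).
Restrictor triples: (A1,C2,B3)→signed(B3,C2) ✗  (A1,C4,B4)→signed(B4,C4) ✓  (A1,C5,B3)→signed(B3,C5) ✗  (A1,C5,B4)→signed(B4,C5) ✓  (A2,C4,B4)→signed(B4,C4) ✓  (A2,C6,B5)→signed(B5,C6) ✗  (A3,C3,B5)→signed(B5,C3) ✗  (A3,C4,B3)→signed(B3,C4) ✗  (A3,C5,B1)→signed(B1,C5) ✗  (A3,C6,B4)→signed(B4,C6) ✓  (A4,C3,B2)→signed(B2,C3) ✗  (A4,C3,B5)→signed(B5,C3) ✗
Counterexamples (restrictor triples failing the scope): 8.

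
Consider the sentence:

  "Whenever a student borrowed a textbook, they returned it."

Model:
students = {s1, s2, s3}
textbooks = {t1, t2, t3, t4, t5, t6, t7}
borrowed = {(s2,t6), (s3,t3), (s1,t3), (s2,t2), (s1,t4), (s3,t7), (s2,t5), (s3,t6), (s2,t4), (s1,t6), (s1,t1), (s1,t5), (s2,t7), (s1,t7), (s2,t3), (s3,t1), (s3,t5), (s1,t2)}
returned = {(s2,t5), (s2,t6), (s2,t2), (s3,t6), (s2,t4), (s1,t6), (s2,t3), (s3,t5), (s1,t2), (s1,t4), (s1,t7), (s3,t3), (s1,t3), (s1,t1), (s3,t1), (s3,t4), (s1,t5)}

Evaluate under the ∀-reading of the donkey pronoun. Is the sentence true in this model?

"it" takes "a textbook" as antecedent — a donkey pronoun bound across the clause boundary.
Strong reading: for every (s,t) with borrowed(s,t), returned(s,t).
Restrictor pairs: (s1,t1) ✓  (s1,t2) ✓  (s1,t3) ✓  (s1,t4) ✓  (s1,t5) ✓  (s1,t6) ✓  (s1,t7) ✓  (s2,t2) ✓  (s2,t3) ✓  (s2,t4) ✓  (s2,t5) ✓  (s2,t6) ✓  (s2,t7) ✗  (s3,t1) ✓  (s3,t3) ✓  (s3,t5) ✓  (s3,t6) ✓  (s3,t7) ✗
Counterexample: (s2,t7) is in borrowed but fails the scope.

False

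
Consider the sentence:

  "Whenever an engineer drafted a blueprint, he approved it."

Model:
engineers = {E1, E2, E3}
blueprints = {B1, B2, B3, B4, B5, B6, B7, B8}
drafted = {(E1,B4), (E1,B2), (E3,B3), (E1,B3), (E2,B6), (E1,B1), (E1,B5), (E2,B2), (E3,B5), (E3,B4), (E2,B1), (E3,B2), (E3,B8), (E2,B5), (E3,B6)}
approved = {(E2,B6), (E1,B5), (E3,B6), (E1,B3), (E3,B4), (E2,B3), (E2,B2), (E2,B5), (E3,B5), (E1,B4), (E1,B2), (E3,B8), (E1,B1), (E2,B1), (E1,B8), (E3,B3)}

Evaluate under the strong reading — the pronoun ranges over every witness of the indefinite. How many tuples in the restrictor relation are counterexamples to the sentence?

"it" takes "a blueprint" as antecedent — a donkey pronoun bound across the clause boundary.
Strong reading: for every (e,b) with drafted(e,b), approved(e,b).
Restrictor pairs: (E1,B1) ✓  (E1,B2) ✓  (E1,B3) ✓  (E1,B4) ✓  (E1,B5) ✓  (E2,B1) ✓  (E2,B2) ✓  (E2,B5) ✓  (E2,B6) ✓  (E3,B2) ✗  (E3,B3) ✓  (E3,B4) ✓  (E3,B5) ✓  (E3,B6) ✓  (E3,B8) ✓
Counterexamples (restrictor pairs failing the scope): 1.

1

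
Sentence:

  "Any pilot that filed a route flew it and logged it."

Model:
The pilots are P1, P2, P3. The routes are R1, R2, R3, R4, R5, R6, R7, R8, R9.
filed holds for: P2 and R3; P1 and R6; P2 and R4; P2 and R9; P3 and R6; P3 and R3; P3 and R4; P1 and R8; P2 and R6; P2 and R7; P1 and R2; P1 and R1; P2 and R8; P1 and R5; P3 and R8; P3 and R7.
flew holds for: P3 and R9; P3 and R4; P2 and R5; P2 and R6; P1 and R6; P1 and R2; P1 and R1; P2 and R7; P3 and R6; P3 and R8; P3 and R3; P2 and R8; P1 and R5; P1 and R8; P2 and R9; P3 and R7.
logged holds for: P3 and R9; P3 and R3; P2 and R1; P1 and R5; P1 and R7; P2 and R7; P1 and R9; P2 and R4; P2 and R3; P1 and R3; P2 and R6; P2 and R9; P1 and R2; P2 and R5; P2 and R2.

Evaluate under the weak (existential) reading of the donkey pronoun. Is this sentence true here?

"it" takes "a route" as antecedent — a donkey pronoun bound across the clause boundary.
Weak reading: every pilot p with some filed-route has at least one filed-route r such that flew(p,r) ∧ logged(p,r).
Per pilot: P1:✓  P2:✓  P3:✓
Every pilot in the restrictor has a witness.

True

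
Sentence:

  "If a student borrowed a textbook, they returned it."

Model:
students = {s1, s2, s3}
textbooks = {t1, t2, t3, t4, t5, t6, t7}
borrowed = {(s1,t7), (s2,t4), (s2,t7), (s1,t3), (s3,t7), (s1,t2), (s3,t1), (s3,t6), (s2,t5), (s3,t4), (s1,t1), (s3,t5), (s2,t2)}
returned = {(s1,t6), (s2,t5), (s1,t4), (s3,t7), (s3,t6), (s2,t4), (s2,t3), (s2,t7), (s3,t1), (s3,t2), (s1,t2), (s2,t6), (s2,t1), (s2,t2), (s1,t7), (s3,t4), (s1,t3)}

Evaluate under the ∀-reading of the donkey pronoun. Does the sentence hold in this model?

False

"it" takes "a textbook" as antecedent — a donkey pronoun bound across the clause boundary.
Strong reading: for every (s,t) with borrowed(s,t), returned(s,t).
Restrictor pairs: (s1,t1) ✗  (s1,t2) ✓  (s1,t3) ✓  (s1,t7) ✓  (s2,t2) ✓  (s2,t4) ✓  (s2,t5) ✓  (s2,t7) ✓  (s3,t1) ✓  (s3,t4) ✓  (s3,t5) ✗  (s3,t6) ✓  (s3,t7) ✓
Counterexample: (s1,t1) is in borrowed but fails the scope.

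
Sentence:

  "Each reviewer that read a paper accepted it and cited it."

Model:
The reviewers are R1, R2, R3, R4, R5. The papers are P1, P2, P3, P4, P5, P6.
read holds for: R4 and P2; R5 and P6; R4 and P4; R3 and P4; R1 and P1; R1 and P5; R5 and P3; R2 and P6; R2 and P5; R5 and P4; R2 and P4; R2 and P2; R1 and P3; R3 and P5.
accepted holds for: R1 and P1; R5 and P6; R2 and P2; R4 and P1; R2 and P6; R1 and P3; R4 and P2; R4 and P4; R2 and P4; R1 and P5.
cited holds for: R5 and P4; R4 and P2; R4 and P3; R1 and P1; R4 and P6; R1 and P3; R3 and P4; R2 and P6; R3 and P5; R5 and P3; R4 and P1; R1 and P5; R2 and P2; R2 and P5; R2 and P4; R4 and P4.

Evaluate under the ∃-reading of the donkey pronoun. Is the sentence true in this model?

"it" takes "a paper" as antecedent — a donkey pronoun bound across the clause boundary.
Weak reading: every reviewer r with some read-paper has at least one read-paper p such that accepted(r,p) ∧ cited(r,p).
Per reviewer: R1:✓  R2:✓  R3:✗  R4:✓  R5:✗
R3 has no witness among its read-papers.

False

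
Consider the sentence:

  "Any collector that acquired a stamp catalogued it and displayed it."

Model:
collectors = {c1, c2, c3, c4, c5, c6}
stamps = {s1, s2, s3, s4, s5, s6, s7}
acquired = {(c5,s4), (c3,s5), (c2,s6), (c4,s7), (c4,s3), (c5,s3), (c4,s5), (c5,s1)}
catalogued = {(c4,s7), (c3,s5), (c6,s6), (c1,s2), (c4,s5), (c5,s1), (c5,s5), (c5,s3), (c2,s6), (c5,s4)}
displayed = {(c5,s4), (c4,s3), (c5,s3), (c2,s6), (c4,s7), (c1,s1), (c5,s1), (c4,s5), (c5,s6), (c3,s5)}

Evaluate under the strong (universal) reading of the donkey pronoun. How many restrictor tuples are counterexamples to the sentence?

1

"it" takes "a stamp" as antecedent — a donkey pronoun bound across the clause boundary.
Strong reading: for every (c,s) with acquired(c,s), catalogued(c,s) ∧ displayed(c,s).
Restrictor pairs: (c2,s6) ✓  (c3,s5) ✓  (c4,s3) ✗  (c4,s5) ✓  (c4,s7) ✓  (c5,s1) ✓  (c5,s3) ✓  (c5,s4) ✓
Counterexamples (restrictor pairs failing the scope): 1.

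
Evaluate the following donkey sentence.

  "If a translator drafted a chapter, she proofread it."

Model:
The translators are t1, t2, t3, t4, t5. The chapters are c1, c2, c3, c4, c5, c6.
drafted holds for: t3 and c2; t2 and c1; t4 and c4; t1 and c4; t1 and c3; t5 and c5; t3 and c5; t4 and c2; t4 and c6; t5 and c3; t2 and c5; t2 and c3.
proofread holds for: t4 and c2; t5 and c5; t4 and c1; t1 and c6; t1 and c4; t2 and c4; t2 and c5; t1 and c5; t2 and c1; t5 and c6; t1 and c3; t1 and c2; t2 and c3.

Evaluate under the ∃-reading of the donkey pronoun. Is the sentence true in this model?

"it" takes "a chapter" as antecedent — a donkey pronoun bound across the clause boundary.
Weak reading: every translator t with some drafted-chapter has at least one drafted-chapter c such that proofread(t,c).
Per translator: t1:✓  t2:✓  t3:✗  t4:✓  t5:✓
t3 has no witness among its drafted-chapters.

False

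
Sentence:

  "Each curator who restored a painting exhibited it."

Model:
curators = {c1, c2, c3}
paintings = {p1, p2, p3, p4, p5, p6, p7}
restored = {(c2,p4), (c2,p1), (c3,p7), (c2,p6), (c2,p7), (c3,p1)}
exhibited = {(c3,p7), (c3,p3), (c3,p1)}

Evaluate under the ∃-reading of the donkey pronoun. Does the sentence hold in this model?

"it" takes "a painting" as antecedent — a donkey pronoun bound across the clause boundary.
Weak reading: every curator c with some restored-painting has at least one restored-painting p such that exhibited(c,p).
Per curator: c2:✗  c3:✓
c2 has no witness among its restored-paintings.

False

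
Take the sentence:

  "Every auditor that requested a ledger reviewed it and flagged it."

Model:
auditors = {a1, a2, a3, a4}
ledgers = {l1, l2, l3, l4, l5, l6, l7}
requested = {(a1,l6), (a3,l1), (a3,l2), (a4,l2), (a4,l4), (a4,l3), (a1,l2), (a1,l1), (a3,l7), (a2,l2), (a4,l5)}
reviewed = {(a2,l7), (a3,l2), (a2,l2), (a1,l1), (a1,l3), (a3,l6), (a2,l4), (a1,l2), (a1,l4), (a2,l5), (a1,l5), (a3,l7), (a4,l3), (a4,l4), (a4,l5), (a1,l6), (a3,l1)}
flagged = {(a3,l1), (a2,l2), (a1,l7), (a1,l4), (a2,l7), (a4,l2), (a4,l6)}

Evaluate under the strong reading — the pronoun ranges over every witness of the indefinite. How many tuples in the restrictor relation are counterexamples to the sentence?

9

"it" takes "a ledger" as antecedent — a donkey pronoun bound across the clause boundary.
Strong reading: for every (a,l) with requested(a,l), reviewed(a,l) ∧ flagged(a,l).
Restrictor pairs: (a1,l1) ✗  (a1,l2) ✗  (a1,l6) ✗  (a2,l2) ✓  (a3,l1) ✓  (a3,l2) ✗  (a3,l7) ✗  (a4,l2) ✗  (a4,l3) ✗  (a4,l4) ✗  (a4,l5) ✗
Counterexamples (restrictor pairs failing the scope): 9.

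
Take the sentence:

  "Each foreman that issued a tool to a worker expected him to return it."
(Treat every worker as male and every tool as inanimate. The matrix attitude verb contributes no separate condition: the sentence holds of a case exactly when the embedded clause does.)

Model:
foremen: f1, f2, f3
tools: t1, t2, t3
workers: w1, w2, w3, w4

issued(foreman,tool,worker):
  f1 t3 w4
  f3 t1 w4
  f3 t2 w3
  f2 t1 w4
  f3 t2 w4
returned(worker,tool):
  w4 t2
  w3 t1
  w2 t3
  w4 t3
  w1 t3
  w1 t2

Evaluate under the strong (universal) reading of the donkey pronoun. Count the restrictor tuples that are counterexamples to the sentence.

"him" takes "a worker" as antecedent and "it" takes "a tool"; both are donkey pronouns co-varying with the restrictor.
Strong reading: for every (f,t,w) with issued(f,t,w), returned(w,t).
Restrictor triples: (f1,t3,w4)→returned(w4,t3) ✓  (f2,t1,w4)→returned(w4,t1) ✗  (f3,t1,w4)→returned(w4,t1) ✗  (f3,t2,w3)→returned(w3,t2) ✗  (f3,t2,w4)→returned(w4,t2) ✓
Counterexamples (restrictor triples failing the scope): 3.

3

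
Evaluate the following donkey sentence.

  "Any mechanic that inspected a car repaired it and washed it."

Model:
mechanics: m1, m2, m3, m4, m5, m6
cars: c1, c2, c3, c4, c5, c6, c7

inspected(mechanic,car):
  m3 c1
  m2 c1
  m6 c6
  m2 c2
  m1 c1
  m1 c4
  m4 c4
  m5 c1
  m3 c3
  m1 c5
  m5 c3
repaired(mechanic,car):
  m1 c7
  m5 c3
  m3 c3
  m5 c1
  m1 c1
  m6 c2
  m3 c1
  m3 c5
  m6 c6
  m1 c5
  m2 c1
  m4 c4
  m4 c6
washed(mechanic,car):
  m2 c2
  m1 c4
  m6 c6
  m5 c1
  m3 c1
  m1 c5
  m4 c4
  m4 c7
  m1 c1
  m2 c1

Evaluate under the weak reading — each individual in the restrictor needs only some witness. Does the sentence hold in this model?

"it" takes "a car" as antecedent — a donkey pronoun bound across the clause boundary.
Weak reading: every mechanic m with some inspected-car has at least one inspected-car c such that repaired(m,c) ∧ washed(m,c).
Per mechanic: m1:✓  m2:✓  m3:✓  m4:✓  m5:✓  m6:✓
Every mechanic in the restrictor has a witness.

True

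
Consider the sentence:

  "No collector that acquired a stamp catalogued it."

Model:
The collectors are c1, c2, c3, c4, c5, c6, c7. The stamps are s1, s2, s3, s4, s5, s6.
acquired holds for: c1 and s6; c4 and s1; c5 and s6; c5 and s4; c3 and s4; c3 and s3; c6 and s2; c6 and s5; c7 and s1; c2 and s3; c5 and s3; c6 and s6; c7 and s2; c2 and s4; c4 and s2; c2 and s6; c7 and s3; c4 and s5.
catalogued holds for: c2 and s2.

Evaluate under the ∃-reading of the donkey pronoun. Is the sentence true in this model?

True

"it" takes "a stamp" as antecedent — a donkey pronoun bound across the clause boundary.
Truth condition: for no (c,s) with acquired(c,s) does catalogued(c,s) hold.
Restrictor pairs — does the scope hold? (c1,s6):fails  (c2,s3):fails  (c2,s4):fails  (c2,s6):fails  (c3,s3):fails  (c3,s4):fails  (c4,s1):fails  (c4,s2):fails  (c4,s5):fails  (c5,s3):fails  (c5,s4):fails  (c5,s6):fails  (c6,s2):fails  (c6,s5):fails  (c6,s6):fails  (c7,s1):fails  (c7,s2):fails  (c7,s3):fails
Scope holds for no restrictor pair, so the sentence is true.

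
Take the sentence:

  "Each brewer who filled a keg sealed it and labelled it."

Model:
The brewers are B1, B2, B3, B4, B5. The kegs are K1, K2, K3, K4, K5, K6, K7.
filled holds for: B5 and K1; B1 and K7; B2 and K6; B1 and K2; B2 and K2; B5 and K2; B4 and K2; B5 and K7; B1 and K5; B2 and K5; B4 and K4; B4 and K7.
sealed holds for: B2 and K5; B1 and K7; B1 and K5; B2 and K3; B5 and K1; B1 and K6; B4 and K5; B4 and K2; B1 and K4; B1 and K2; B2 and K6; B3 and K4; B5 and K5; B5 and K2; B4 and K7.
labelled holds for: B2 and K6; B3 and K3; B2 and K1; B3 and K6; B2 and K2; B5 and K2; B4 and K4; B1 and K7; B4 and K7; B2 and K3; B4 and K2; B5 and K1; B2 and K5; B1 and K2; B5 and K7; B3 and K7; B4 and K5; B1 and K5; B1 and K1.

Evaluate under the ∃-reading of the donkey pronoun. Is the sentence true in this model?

"it" takes "a keg" as antecedent — a donkey pronoun bound across the clause boundary.
Weak reading: every brewer b with some filled-keg has at least one filled-keg k such that sealed(b,k) ∧ labelled(b,k).
Per brewer: B1:✓  B2:✓  B4:✓  B5:✓
Every brewer in the restrictor has a witness.

True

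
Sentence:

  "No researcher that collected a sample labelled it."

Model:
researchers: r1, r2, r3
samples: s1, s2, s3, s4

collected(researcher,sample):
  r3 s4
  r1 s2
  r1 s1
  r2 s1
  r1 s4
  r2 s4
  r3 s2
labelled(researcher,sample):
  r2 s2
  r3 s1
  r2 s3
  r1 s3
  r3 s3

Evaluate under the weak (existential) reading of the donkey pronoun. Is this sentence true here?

"it" takes "a sample" as antecedent — a donkey pronoun bound across the clause boundary.
Truth condition: for no (r,s) with collected(r,s) does labelled(r,s) hold.
Restrictor pairs — does the scope hold? (r1,s1):fails  (r1,s2):fails  (r1,s4):fails  (r2,s1):fails  (r2,s4):fails  (r3,s2):fails  (r3,s4):fails
Scope holds for no restrictor pair, so the sentence is true.

True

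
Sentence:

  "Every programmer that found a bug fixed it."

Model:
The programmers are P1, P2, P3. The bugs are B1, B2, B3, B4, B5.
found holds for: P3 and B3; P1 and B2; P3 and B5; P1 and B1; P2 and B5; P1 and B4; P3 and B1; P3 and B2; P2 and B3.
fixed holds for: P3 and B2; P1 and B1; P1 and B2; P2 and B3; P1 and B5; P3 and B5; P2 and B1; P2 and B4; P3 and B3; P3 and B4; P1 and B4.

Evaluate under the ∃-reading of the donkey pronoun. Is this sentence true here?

True

"it" takes "a bug" as antecedent — a donkey pronoun bound across the clause boundary.
Weak reading: every programmer p with some found-bug has at least one found-bug b such that fixed(p,b).
Per programmer: P1:✓  P2:✓  P3:✓
Every programmer in the restrictor has a witness.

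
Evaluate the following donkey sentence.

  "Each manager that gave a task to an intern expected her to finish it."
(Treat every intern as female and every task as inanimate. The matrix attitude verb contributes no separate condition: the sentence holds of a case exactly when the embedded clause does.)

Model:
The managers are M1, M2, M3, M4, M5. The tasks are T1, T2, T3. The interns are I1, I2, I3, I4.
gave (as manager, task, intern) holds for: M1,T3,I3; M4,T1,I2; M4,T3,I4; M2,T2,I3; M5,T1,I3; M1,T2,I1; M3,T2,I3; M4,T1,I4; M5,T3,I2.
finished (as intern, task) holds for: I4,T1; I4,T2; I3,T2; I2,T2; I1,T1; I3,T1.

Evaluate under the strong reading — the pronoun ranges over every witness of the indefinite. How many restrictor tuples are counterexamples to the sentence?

5

"her" takes "an intern" as antecedent and "it" takes "a task"; both are donkey pronouns co-varying with the restrictor.
Strong reading: for every (m,t,i) with gave(m,t,i), finished(i,t).
Restrictor triples: (M1,T2,I1)→finished(I1,T2) ✗  (M1,T3,I3)→finished(I3,T3) ✗  (M2,T2,I3)→finished(I3,T2) ✓  (M3,T2,I3)→finished(I3,T2) ✓  (M4,T1,I2)→finished(I2,T1) ✗  (M4,T1,I4)→finished(I4,T1) ✓  (M4,T3,I4)→finished(I4,T3) ✗  (M5,T1,I3)→finished(I3,T1) ✓  (M5,T3,I2)→finished(I2,T3) ✗
Counterexamples (restrictor triples failing the scope): 5.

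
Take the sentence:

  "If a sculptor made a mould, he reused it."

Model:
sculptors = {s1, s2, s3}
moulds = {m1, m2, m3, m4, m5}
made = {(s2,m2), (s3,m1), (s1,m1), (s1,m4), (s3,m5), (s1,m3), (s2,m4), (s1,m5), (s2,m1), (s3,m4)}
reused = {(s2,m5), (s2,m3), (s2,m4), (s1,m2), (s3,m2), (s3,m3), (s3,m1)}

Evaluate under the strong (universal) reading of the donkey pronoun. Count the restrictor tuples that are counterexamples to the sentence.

8

"it" takes "a mould" as antecedent — a donkey pronoun bound across the clause boundary.
Strong reading: for every (s,m) with made(s,m), reused(s,m).
Restrictor pairs: (s1,m1) ✗  (s1,m3) ✗  (s1,m4) ✗  (s1,m5) ✗  (s2,m1) ✗  (s2,m2) ✗  (s2,m4) ✓  (s3,m1) ✓  (s3,m4) ✗  (s3,m5) ✗
Counterexamples (restrictor pairs failing the scope): 8.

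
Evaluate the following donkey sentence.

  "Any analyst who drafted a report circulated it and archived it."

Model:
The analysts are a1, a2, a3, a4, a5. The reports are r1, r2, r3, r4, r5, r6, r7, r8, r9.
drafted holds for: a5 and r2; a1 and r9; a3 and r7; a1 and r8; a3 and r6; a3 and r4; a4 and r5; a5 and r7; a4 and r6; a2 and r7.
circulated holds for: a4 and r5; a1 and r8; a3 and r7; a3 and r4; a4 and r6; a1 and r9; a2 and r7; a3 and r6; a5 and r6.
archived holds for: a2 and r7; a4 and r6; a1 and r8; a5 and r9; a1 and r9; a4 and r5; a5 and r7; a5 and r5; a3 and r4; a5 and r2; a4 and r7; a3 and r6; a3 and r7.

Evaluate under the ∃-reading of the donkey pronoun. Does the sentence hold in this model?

False

"it" takes "a report" as antecedent — a donkey pronoun bound across the clause boundary.
Weak reading: every analyst a with some drafted-report has at least one drafted-report r such that circulated(a,r) ∧ archived(a,r).
Per analyst: a1:✓  a2:✓  a3:✓  a4:✓  a5:✗
a5 has no witness among its drafted-reports.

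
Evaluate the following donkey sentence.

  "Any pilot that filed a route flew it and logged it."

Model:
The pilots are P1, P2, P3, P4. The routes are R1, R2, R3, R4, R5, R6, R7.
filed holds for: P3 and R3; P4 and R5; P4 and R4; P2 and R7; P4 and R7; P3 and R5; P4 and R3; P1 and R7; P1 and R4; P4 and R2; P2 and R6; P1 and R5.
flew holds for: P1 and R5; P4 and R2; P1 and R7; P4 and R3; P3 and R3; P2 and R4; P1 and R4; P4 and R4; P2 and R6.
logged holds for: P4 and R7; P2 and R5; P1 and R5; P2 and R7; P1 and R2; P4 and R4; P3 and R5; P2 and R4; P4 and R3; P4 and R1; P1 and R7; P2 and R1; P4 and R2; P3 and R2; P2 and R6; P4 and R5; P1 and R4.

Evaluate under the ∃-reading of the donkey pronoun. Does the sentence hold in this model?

False

"it" takes "a route" as antecedent — a donkey pronoun bound across the clause boundary.
Weak reading: every pilot p with some filed-route has at least one filed-route r such that flew(p,r) ∧ logged(p,r).
Per pilot: P1:✓  P2:✓  P3:✗  P4:✓
P3 has no witness among its filed-routes.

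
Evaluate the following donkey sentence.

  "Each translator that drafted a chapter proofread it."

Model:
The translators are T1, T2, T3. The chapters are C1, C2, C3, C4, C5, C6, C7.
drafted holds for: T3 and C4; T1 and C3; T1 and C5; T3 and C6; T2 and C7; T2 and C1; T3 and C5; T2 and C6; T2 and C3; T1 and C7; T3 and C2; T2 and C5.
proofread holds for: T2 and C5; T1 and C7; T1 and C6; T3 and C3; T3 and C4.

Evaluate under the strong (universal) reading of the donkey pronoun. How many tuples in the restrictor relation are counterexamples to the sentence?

"it" takes "a chapter" as antecedent — a donkey pronoun bound across the clause boundary.
Strong reading: for every (t,c) with drafted(t,c), proofread(t,c).
Restrictor pairs: (T1,C3) ✗  (T1,C5) ✗  (T1,C7) ✓  (T2,C1) ✗  (T2,C3) ✗  (T2,C5) ✓  (T2,C6) ✗  (T2,C7) ✗  (T3,C2) ✗  (T3,C4) ✓  (T3,C5) ✗  (T3,C6) ✗
Counterexamples (restrictor pairs failing the scope): 9.

9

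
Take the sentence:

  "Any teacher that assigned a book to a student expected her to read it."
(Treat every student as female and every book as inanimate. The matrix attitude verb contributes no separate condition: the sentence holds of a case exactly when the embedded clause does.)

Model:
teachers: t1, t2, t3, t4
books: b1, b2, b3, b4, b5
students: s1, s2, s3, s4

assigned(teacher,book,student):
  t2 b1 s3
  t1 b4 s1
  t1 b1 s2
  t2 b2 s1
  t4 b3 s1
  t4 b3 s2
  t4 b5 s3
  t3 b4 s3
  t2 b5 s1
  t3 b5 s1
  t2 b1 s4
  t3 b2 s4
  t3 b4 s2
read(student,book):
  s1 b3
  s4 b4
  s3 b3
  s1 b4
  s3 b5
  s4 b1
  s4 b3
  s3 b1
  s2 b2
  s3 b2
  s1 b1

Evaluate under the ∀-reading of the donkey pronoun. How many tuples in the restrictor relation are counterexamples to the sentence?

"her" takes "a student" as antecedent and "it" takes "a book"; both are donkey pronouns co-varying with the restrictor.
Strong reading: for every (t,b,s) with assigned(t,b,s), read(s,b).
Restrictor triples: (t1,b1,s2)→read(s2,b1) ✗  (t1,b4,s1)→read(s1,b4) ✓  (t2,b1,s3)→read(s3,b1) ✓  (t2,b1,s4)→read(s4,b1) ✓  (t2,b2,s1)→read(s1,b2) ✗  (t2,b5,s1)→read(s1,b5) ✗  (t3,b2,s4)→read(s4,b2) ✗  (t3,b4,s2)→read(s2,b4) ✗  (t3,b4,s3)→read(s3,b4) ✗  (t3,b5,s1)→read(s1,b5) ✗  (t4,b3,s1)→read(s1,b3) ✓  (t4,b3,s2)→read(s2,b3) ✗  (t4,b5,s3)→read(s3,b5) ✓
Counterexamples (restrictor triples failing the scope): 8.

8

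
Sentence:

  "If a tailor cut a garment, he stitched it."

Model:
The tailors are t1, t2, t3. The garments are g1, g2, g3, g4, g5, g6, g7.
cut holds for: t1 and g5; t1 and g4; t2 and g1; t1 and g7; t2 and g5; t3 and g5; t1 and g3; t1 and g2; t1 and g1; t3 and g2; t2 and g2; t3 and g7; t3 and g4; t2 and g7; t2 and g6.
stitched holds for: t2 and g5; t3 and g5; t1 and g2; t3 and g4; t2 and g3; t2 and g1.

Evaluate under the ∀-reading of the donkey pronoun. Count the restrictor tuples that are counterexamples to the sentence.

10

"it" takes "a garment" as antecedent — a donkey pronoun bound across the clause boundary.
Strong reading: for every (t,g) with cut(t,g), stitched(t,g).
Restrictor pairs: (t1,g1) ✗  (t1,g2) ✓  (t1,g3) ✗  (t1,g4) ✗  (t1,g5) ✗  (t1,g7) ✗  (t2,g1) ✓  (t2,g2) ✗  (t2,g5) ✓  (t2,g6) ✗  (t2,g7) ✗  (t3,g2) ✗  (t3,g4) ✓  (t3,g5) ✓  (t3,g7) ✗
Counterexamples (restrictor pairs failing the scope): 10.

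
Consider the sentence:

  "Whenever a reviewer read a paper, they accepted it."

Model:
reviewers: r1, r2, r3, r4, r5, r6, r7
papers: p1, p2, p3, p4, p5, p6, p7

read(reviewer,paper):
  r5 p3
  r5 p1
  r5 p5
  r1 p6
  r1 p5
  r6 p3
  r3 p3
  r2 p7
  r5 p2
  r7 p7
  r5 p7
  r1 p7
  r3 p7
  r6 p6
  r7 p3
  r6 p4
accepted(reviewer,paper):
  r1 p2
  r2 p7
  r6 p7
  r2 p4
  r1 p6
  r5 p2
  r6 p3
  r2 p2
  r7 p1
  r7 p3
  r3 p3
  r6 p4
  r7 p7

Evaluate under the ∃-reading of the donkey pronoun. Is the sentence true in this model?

"it" takes "a paper" as antecedent — a donkey pronoun bound across the clause boundary.
Weak reading: every reviewer r with some read-paper has at least one read-paper p such that accepted(r,p).
Per reviewer: r1:✓  r2:✓  r3:✓  r5:✓  r6:✓  r7:✓
Every reviewer in the restrictor has a witness.

True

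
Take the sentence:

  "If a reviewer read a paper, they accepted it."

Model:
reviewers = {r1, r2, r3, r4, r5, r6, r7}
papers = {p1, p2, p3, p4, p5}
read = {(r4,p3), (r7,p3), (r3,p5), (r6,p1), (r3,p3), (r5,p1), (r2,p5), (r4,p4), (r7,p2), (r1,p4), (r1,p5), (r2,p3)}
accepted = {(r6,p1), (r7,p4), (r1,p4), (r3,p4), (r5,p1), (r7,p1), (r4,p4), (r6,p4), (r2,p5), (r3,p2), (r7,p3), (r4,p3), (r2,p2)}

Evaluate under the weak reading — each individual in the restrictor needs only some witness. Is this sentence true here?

"it" takes "a paper" as antecedent — a donkey pronoun bound across the clause boundary.
Weak reading: every reviewer r with some read-paper has at least one read-paper p such that accepted(r,p).
Per reviewer: r1:✓  r2:✓  r3:✗  r4:✓  r5:✓  r6:✓  r7:✓
r3 has no witness among its read-papers.

False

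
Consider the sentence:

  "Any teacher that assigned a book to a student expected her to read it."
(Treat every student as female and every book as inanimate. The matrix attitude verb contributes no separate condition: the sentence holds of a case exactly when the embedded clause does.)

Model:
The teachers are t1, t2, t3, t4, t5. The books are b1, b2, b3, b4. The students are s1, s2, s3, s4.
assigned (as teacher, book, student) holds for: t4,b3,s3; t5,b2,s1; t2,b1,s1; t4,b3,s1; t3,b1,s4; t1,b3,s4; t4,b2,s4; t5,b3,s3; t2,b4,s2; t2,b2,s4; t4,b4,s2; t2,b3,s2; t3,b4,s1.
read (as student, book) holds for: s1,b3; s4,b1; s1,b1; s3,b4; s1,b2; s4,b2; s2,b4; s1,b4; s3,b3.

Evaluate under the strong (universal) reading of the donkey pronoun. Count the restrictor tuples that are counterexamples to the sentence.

"her" takes "a student" as antecedent and "it" takes "a book"; both are donkey pronouns co-varying with the restrictor.
Strong reading: for every (t,b,s) with assigned(t,b,s), read(s,b).
Restrictor triples: (t1,b3,s4)→read(s4,b3) ✗  (t2,b1,s1)→read(s1,b1) ✓  (t2,b2,s4)→read(s4,b2) ✓  (t2,b3,s2)→read(s2,b3) ✗  (t2,b4,s2)→read(s2,b4) ✓  (t3,b1,s4)→read(s4,b1) ✓  (t3,b4,s1)→read(s1,b4) ✓  (t4,b2,s4)→read(s4,b2) ✓  (t4,b3,s1)→read(s1,b3) ✓  (t4,b3,s3)→read(s3,b3) ✓  (t4,b4,s2)→read(s2,b4) ✓  (t5,b2,s1)→read(s1,b2) ✓  (t5,b3,s3)→read(s3,b3) ✓
Counterexamples (restrictor triples failing the scope): 2.

2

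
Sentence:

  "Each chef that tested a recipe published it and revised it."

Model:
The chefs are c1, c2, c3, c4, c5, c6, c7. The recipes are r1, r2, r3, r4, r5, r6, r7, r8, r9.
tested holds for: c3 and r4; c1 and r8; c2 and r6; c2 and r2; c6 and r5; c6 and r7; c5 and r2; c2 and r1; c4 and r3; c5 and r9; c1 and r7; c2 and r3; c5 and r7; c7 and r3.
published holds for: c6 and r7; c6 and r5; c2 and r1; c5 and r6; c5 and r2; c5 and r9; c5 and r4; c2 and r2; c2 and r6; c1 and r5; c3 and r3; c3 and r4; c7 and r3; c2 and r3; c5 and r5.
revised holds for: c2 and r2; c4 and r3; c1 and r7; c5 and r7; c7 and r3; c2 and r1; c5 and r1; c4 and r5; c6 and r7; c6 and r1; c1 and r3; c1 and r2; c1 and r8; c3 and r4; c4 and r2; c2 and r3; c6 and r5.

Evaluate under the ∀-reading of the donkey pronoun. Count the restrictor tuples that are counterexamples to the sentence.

7

"it" takes "a recipe" as antecedent — a donkey pronoun bound across the clause boundary.
Strong reading: for every (c,r) with tested(c,r), published(c,r) ∧ revised(c,r).
Restrictor pairs: (c1,r7) ✗  (c1,r8) ✗  (c2,r1) ✓  (c2,r2) ✓  (c2,r3) ✓  (c2,r6) ✗  (c3,r4) ✓  (c4,r3) ✗  (c5,r2) ✗  (c5,r7) ✗  (c5,r9) ✗  (c6,r5) ✓  (c6,r7) ✓  (c7,r3) ✓
Counterexamples (restrictor pairs failing the scope): 7.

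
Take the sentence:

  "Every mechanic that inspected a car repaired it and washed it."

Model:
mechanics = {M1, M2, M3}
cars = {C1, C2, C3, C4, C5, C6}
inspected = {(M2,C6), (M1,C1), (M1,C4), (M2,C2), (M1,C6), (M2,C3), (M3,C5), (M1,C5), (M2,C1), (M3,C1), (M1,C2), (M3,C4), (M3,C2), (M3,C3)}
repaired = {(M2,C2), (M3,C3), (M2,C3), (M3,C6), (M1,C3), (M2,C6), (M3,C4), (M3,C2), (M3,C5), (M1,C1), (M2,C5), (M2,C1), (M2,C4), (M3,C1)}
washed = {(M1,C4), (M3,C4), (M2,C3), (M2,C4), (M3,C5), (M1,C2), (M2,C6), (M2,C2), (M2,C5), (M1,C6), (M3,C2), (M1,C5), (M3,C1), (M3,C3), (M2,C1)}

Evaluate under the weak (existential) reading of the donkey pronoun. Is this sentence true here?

"it" takes "a car" as antecedent — a donkey pronoun bound across the clause boundary.
Weak reading: every mechanic m with some inspected-car has at least one inspected-car c such that repaired(m,c) ∧ washed(m,c).
Per mechanic: M1:✗  M2:✓  M3:✓
M1 has no witness among its inspected-cars.

False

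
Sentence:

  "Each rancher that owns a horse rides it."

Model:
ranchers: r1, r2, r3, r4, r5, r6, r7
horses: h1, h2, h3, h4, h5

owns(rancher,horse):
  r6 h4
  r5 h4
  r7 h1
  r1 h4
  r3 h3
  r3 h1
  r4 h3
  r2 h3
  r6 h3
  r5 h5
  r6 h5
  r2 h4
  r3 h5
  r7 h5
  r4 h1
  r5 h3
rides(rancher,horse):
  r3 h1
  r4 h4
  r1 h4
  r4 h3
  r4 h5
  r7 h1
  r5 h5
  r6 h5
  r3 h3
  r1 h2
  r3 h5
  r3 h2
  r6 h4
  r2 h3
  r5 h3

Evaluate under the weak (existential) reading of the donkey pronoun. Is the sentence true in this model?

"it" takes "a horse" as antecedent — a donkey pronoun bound across the clause boundary.
Weak reading: every rancher r with some owns-horse has at least one owns-horse h such that rides(r,h).
Per rancher: r1:✓  r2:✓  r3:✓  r4:✓  r5:✓  r6:✓  r7:✓
Every rancher in the restrictor has a witness.

True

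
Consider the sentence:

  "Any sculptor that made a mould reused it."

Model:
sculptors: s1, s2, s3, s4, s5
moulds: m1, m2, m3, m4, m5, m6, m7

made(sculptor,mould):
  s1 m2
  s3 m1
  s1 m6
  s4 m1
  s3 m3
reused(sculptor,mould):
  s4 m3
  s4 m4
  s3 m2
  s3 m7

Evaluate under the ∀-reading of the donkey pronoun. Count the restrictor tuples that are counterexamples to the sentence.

"it" takes "a mould" as antecedent — a donkey pronoun bound across the clause boundary.
Strong reading: for every (s,m) with made(s,m), reused(s,m).
Restrictor pairs: (s1,m2) ✗  (s1,m6) ✗  (s3,m1) ✗  (s3,m3) ✗  (s4,m1) ✗
Counterexamples (restrictor pairs failing the scope): 5.

5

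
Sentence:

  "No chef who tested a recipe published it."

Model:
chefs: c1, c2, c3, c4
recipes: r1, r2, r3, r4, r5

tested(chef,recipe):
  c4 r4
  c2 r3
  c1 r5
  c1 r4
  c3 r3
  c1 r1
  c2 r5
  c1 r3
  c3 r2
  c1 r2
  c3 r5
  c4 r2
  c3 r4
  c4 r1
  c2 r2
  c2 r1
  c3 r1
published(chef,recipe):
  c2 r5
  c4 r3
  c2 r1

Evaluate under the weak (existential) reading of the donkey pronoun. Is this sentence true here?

"it" takes "a recipe" as antecedent — a donkey pronoun bound across the clause boundary.
Truth condition: for no (c,r) with tested(c,r) does published(c,r) hold.
Restrictor pairs — does the scope hold? (c1,r1):fails  (c1,r2):fails  (c1,r3):fails  (c1,r4):fails  (c1,r5):fails  (c2,r1):holds  (c2,r2):fails  (c2,r3):fails  (c2,r5):holds  (c3,r1):fails  (c3,r2):fails  (c3,r3):fails  (c3,r4):fails  (c3,r5):fails  (c4,r1):fails  (c4,r2):fails  (c4,r4):fails
Scope holds for 2 pair(s), so the sentence is false.

False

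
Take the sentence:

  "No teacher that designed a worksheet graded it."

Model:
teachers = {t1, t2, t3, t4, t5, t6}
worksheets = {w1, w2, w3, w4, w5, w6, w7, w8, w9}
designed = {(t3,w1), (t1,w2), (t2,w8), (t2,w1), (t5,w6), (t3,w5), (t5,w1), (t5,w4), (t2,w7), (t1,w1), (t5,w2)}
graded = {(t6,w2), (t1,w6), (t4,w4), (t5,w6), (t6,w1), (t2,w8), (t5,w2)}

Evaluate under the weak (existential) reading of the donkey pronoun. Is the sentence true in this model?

"it" takes "a worksheet" as antecedent — a donkey pronoun bound across the clause boundary.
Truth condition: for no (t,w) with designed(t,w) does graded(t,w) hold.
Restrictor pairs — does the scope hold? (t1,w1):fails  (t1,w2):fails  (t2,w1):fails  (t2,w7):fails  (t2,w8):holds  (t3,w1):fails  (t3,w5):fails  (t5,w1):fails  (t5,w2):holds  (t5,w4):fails  (t5,w6):holds
Scope holds for 3 pair(s), so the sentence is false.

False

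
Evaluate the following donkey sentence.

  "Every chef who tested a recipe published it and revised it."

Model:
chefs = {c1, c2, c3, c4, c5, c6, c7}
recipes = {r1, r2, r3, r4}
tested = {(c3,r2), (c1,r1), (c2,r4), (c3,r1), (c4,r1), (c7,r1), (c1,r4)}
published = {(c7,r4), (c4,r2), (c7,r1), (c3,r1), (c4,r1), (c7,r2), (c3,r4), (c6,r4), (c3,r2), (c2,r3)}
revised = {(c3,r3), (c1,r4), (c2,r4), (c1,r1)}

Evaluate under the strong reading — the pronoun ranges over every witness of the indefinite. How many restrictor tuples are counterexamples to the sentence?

7

"it" takes "a recipe" as antecedent — a donkey pronoun bound across the clause boundary.
Strong reading: for every (c,r) with tested(c,r), published(c,r) ∧ revised(c,r).
Restrictor pairs: (c1,r1) ✗  (c1,r4) ✗  (c2,r4) ✗  (c3,r1) ✗  (c3,r2) ✗  (c4,r1) ✗  (c7,r1) ✗
Counterexamples (restrictor pairs failing the scope): 7.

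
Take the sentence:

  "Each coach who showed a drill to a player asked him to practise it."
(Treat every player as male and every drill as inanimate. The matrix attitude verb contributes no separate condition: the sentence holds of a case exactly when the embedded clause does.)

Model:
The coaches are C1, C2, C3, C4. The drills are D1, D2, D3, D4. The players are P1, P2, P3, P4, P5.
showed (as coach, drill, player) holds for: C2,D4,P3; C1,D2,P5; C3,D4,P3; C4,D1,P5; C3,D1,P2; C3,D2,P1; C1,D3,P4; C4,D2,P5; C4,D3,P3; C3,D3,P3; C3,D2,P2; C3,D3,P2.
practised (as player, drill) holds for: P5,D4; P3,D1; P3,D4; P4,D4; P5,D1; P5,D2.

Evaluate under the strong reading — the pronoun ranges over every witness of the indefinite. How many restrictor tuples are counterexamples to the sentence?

7

"him" takes "a player" as antecedent and "it" takes "a drill"; both are donkey pronouns co-varying with the restrictor.
Strong reading: for every (c,d,p) with showed(c,d,p), practised(p,d).
Restrictor triples: (C1,D2,P5)→practised(P5,D2) ✓  (C1,D3,P4)→practised(P4,D3) ✗  (C2,D4,P3)→practised(P3,D4) ✓  (C3,D1,P2)→practised(P2,D1) ✗  (C3,D2,P1)→practised(P1,D2) ✗  (C3,D2,P2)→practised(P2,D2) ✗  (C3,D3,P2)→practised(P2,D3) ✗  (C3,D3,P3)→practised(P3,D3) ✗  (C3,D4,P3)→practised(P3,D4) ✓  (C4,D1,P5)→practised(P5,D1) ✓  (C4,D2,P5)→practised(P5,D2) ✓  (C4,D3,P3)→practised(P3,D3) ✗
Counterexamples (restrictor triples failing the scope): 7.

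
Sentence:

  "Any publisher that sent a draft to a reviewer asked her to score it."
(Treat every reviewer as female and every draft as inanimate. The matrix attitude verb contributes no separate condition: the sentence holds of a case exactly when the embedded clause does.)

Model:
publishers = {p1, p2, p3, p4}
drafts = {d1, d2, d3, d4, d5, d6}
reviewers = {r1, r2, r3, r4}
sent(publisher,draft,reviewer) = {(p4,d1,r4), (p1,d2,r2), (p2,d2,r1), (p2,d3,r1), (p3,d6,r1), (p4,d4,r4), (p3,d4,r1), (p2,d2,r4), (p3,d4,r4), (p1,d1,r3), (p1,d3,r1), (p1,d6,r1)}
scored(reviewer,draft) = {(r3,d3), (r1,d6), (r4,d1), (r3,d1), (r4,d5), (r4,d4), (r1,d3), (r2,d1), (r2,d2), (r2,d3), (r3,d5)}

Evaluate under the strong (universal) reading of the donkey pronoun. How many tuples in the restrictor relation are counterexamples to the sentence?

3

"her" takes "a reviewer" as antecedent and "it" takes "a draft"; both are donkey pronouns co-varying with the restrictor.
Strong reading: for every (p,d,r) with sent(p,d,r), scored(r,d).
Restrictor triples: (p1,d1,r3)→scored(r3,d1) ✓  (p1,d2,r2)→scored(r2,d2) ✓  (p1,d3,r1)→scored(r1,d3) ✓  (p1,d6,r1)→scored(r1,d6) ✓  (p2,d2,r1)→scored(r1,d2) ✗  (p2,d2,r4)→scored(r4,d2) ✗  (p2,d3,r1)→scored(r1,d3) ✓  (p3,d4,r1)→scored(r1,d4) ✗  (p3,d4,r4)→scored(r4,d4) ✓  (p3,d6,r1)→scored(r1,d6) ✓  (p4,d1,r4)→scored(r4,d1) ✓  (p4,d4,r4)→scored(r4,d4) ✓
Counterexamples (restrictor triples failing the scope): 3.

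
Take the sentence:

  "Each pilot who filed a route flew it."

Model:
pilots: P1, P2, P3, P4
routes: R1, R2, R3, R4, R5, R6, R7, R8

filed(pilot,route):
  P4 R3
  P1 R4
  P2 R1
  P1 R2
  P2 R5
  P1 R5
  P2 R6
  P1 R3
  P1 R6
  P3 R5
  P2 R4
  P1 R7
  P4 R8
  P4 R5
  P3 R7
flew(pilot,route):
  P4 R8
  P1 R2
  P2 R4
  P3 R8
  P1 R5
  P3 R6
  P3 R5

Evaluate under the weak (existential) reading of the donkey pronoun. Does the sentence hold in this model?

True

"it" takes "a route" as antecedent — a donkey pronoun bound across the clause boundary.
Weak reading: every pilot p with some filed-route has at least one filed-route r such that flew(p,r).
Per pilot: P1:✓  P2:✓  P3:✓  P4:✓
Every pilot in the restrictor has a witness.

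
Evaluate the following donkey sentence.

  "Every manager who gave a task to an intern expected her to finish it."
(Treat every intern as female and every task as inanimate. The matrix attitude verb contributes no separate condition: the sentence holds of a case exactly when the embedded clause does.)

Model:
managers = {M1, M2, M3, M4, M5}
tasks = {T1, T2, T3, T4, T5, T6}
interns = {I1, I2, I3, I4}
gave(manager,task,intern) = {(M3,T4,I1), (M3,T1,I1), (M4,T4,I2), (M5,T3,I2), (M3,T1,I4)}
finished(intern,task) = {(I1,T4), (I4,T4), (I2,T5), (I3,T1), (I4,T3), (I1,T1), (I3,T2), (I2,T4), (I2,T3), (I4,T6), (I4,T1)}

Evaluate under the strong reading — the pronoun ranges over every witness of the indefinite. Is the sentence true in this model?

"her" takes "an intern" as antecedent and "it" takes "a task"; both are donkey pronouns co-varying with the restrictor.
Strong reading: for every (m,t,i) with gave(m,t,i), finished(i,t).
Restrictor triples: (M3,T1,I1)→finished(I1,T1) ✓  (M3,T1,I4)→finished(I4,T1) ✓  (M3,T4,I1)→finished(I1,T4) ✓  (M4,T4,I2)→finished(I2,T4) ✓  (M5,T3,I2)→finished(I2,T3) ✓
Every restrictor triple satisfies the scope.

True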